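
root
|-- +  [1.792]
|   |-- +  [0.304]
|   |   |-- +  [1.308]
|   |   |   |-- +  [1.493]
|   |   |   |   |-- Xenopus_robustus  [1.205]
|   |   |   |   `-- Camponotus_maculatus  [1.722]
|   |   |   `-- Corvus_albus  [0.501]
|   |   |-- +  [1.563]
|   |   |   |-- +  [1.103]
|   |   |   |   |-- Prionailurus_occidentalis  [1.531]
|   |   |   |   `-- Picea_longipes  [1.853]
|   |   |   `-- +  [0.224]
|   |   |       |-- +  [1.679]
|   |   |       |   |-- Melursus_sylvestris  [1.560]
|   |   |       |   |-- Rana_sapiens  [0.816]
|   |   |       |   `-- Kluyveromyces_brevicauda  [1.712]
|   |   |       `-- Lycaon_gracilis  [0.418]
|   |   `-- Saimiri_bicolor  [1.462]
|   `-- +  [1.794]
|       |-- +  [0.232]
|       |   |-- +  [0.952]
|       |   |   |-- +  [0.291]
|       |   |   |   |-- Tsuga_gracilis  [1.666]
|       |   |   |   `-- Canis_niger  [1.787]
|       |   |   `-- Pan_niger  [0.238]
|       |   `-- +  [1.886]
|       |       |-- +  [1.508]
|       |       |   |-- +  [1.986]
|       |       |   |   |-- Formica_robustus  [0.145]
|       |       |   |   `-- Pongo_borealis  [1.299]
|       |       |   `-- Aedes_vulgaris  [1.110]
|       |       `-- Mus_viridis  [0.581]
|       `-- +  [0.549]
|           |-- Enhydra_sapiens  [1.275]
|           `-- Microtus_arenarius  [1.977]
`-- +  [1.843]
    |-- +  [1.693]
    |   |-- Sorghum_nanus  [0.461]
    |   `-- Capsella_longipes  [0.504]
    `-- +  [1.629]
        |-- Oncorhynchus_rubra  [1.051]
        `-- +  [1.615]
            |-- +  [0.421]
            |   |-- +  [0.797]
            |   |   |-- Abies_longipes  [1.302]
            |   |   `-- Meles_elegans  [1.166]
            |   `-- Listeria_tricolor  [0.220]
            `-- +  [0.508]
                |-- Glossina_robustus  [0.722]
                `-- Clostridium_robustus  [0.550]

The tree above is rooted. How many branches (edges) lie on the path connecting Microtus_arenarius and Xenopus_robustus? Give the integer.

7

The MRCA of Microtus_arenarius and Xenopus_robustus is the node subtending ((((Xenopus_robustus,Camponotus_maculatus),Corvus_albus),((Prionailurus_occidentalis,Picea_longipes),((Melursus_sylvestris,Rana_sapiens,Kluyveromyces_brevicauda),Lycaon_gracilis)),Saimiri_bicolor),((((Tsuga_gracilis,Canis_niger),Pan_niger),(((Formica_robustus,Pongo_borealis),Aedes_vulgaris),Mus_viridis)),(Enhydra_sapiens,Microtus_arenarius))).
From Microtus_arenarius up to that node: 3 branches. From Xenopus_robustus up to the same node: 4 branches. Total: 3 + 4 = 7.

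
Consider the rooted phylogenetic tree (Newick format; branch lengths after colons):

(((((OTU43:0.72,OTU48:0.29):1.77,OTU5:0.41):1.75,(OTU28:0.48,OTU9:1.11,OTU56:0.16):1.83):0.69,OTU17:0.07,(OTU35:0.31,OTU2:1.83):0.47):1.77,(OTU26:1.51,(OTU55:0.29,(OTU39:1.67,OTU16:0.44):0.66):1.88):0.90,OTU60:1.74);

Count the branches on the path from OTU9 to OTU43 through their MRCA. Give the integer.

The MRCA of OTU9 and OTU43 is the node subtending (((OTU43,OTU48),OTU5),(OTU28,OTU9,OTU56)).
From OTU9 up to that node: 2 branches. From OTU43 up to the same node: 3 branches. Total: 2 + 3 = 5.

5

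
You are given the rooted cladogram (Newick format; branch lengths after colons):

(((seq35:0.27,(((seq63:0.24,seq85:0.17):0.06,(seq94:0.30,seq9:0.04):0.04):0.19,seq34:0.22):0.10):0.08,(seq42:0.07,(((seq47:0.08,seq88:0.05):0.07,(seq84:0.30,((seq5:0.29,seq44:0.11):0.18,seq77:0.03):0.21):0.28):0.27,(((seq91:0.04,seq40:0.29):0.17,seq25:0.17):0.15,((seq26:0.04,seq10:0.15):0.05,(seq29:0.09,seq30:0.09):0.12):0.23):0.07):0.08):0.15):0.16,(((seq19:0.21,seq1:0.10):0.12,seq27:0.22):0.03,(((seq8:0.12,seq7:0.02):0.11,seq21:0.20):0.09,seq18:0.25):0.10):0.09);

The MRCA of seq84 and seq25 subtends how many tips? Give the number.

13

The MRCA of seq84 and seq25 is the node subtending (((seq47,seq88),(seq84,((seq5,seq44),seq77))),(((seq91,seq40),seq25),((seq26,seq10),(seq29,seq30)))).
That clade contains 13 terminal taxa: seq10, seq25, seq26, seq29, seq30, seq40, seq44, seq47, seq5, seq77, seq84, seq88, seq91.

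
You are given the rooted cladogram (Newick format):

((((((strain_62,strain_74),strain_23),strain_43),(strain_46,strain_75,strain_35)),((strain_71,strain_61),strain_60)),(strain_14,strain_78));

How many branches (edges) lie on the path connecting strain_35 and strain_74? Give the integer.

6

The MRCA of strain_35 and strain_74 is the node subtending ((((strain_62,strain_74),strain_23),strain_43),(strain_46,strain_75,strain_35)).
From strain_35 up to that node: 2 branches. From strain_74 up to the same node: 4 branches. Total: 2 + 4 = 6.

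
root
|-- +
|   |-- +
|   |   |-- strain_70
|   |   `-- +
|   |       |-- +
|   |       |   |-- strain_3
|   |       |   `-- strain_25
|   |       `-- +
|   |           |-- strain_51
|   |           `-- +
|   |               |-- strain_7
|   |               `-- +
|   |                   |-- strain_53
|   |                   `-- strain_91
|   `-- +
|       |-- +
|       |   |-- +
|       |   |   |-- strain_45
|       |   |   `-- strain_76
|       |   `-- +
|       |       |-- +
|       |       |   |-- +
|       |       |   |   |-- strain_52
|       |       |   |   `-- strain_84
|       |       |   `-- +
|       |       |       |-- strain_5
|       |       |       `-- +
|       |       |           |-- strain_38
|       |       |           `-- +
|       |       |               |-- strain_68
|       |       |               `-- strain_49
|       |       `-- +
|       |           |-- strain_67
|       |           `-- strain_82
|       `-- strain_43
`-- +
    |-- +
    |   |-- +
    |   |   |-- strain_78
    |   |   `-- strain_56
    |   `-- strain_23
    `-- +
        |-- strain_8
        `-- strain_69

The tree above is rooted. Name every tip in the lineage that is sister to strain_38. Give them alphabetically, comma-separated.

strain_38 attaches to the tree at the node subtending (strain_38,(strain_68,strain_49)).
The other lineage descending from that same node — the sister group — is (strain_68,strain_49); its 2 tips in alphabetical order are the answer.

strain_49, strain_68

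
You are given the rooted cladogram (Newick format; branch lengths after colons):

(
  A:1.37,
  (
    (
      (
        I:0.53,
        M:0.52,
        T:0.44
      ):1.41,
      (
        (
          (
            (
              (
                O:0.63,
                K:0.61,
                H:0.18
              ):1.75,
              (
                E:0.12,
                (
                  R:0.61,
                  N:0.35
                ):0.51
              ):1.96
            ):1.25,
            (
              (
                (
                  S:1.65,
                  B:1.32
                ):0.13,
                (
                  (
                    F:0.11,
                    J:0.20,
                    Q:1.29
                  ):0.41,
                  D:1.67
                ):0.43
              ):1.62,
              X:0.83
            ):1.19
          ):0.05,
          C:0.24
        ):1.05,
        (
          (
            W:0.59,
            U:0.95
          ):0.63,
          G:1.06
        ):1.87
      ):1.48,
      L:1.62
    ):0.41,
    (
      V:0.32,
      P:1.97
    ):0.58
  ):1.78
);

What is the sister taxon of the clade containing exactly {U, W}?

G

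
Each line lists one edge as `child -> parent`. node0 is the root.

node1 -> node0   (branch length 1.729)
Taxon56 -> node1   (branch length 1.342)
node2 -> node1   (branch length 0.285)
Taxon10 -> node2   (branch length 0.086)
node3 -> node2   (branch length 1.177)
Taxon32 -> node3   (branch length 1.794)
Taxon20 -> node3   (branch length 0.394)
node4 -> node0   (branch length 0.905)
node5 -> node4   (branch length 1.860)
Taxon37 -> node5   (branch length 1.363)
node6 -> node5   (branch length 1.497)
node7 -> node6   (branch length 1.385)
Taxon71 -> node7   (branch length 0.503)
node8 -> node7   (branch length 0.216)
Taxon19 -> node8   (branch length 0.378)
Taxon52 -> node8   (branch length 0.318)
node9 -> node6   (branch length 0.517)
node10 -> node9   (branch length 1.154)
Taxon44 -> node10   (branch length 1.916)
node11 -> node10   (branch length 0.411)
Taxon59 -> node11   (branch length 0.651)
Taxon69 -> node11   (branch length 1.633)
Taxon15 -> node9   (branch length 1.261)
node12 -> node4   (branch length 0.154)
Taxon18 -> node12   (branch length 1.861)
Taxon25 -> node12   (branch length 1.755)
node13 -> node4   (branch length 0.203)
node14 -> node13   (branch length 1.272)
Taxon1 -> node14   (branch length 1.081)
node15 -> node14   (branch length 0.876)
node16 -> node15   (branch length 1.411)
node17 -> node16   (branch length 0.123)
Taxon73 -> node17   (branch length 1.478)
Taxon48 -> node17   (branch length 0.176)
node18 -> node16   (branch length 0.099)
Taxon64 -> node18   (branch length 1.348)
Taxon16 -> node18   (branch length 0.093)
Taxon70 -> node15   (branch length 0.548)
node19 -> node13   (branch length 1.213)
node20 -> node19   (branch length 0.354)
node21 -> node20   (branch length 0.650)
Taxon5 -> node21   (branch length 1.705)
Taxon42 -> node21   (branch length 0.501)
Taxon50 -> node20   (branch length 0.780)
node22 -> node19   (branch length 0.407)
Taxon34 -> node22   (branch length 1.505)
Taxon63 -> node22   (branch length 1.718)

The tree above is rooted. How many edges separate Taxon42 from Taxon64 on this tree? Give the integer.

The MRCA of Taxon42 and Taxon64 is the node subtending ((Taxon1,(((Taxon73,Taxon48),(Taxon64,Taxon16)),Taxon70)),(((Taxon5,Taxon42),Taxon50),(Taxon34,Taxon63))).
From Taxon42 up to that node: 4 branches. From Taxon64 up to the same node: 5 branches. Total: 4 + 5 = 9.

9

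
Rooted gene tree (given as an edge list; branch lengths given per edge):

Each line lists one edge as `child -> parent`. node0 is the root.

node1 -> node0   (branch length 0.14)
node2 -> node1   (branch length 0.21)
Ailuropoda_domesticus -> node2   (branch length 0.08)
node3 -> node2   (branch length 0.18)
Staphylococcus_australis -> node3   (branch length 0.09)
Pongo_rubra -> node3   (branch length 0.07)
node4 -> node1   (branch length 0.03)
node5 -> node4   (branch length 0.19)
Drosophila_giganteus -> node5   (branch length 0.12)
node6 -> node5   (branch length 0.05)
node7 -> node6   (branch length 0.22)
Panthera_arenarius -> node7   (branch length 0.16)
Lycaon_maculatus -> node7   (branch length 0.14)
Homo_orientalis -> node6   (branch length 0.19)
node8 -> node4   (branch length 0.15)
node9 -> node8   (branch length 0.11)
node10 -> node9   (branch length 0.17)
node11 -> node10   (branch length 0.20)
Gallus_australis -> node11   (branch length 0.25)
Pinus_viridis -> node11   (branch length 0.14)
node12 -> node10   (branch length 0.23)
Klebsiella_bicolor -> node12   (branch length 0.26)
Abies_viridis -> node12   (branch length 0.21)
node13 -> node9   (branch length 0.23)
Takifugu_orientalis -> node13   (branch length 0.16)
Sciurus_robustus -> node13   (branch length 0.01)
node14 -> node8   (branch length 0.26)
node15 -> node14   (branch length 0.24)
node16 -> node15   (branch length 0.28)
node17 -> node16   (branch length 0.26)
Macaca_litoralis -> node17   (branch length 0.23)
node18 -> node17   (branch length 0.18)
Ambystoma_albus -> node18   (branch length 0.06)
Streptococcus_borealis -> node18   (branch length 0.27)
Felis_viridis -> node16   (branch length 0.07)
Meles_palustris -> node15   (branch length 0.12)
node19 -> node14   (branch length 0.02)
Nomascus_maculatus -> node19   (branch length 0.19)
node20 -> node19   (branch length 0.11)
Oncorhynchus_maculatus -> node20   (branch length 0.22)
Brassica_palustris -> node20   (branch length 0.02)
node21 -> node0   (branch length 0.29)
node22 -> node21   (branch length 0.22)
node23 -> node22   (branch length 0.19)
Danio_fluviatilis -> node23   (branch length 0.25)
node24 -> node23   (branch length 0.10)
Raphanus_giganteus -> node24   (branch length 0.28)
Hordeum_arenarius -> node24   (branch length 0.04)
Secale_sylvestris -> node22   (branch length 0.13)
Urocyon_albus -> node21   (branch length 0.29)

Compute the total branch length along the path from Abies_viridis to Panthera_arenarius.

1.49

The path runs Abies_viridis → … → MRCA → … → Panthera_arenarius; the MRCA is the node subtending ((Drosophila_giganteus,((Panthera_arenarius,Lycaon_maculatus),Homo_orientalis)),((((Gallus_australis,Pinus_viridis),(Klebsiella_bicolor,Abies_viridis)),(Takifugu_orientalis,Sciurus_robustus)),((((Macaca_litoralis,(Ambystoma_albus,Streptococcus_borealis)),Felis_viridis),Meles_palustris),(Nomascus_maculatus,(Oncorhynchus_maculatus,Brassica_palustris))))).
Branch lengths along that path: 0.21 + 0.23 + 0.17 + 0.11 + 0.15 + 0.19 + 0.05 + 0.22 + 0.16 = 1.49.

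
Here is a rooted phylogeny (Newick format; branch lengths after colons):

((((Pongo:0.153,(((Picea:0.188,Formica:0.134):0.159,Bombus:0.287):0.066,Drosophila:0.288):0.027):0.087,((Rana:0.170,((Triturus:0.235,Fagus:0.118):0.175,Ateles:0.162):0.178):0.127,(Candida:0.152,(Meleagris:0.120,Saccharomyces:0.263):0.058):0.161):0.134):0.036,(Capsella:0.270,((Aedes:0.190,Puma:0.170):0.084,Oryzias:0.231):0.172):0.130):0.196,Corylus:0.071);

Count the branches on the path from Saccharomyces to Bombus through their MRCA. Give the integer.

8

The MRCA of Saccharomyces and Bombus is the node subtending ((Pongo,(((Picea,Formica),Bombus),Drosophila)),((Rana,((Triturus,Fagus),Ateles)),(Candida,(Meleagris,Saccharomyces)))).
From Saccharomyces up to that node: 4 branches. From Bombus up to the same node: 4 branches. Total: 4 + 4 = 8.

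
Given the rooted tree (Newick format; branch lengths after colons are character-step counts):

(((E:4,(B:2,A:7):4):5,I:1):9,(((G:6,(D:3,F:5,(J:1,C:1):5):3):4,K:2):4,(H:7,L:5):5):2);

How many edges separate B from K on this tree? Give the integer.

The MRCA of B and K is the root of the tree.
From B up to that node: 4 branches. From K up to the same node: 3 branches. Total: 4 + 3 = 7.

7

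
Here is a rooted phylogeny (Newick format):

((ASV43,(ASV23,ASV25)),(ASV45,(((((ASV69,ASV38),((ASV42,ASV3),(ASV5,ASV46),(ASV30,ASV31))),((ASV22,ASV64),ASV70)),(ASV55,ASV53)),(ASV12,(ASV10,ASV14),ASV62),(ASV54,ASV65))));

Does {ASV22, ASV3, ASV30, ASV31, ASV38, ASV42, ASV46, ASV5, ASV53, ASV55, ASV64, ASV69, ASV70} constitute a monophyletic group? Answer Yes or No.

Yes

The most recent common ancestor of these taxa subtends ((((ASV69,ASV38),((ASV42,ASV3),(ASV5,ASV46),(ASV30,ASV31))),((ASV22,ASV64),ASV70)),(ASV55,ASV53)).
That clade has exactly 13 tips — every listed taxon and nothing else — so the group is monophyletic.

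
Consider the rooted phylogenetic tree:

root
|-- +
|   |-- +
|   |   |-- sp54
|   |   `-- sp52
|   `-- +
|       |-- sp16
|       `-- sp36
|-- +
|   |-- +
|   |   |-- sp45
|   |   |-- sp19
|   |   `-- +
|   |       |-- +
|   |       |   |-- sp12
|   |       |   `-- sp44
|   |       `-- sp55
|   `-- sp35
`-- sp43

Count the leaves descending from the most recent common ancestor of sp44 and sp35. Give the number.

6

The MRCA of sp44 and sp35 is the node subtending ((sp45,sp19,((sp12,sp44),sp55)),sp35).
That clade contains 6 terminal taxa: sp12, sp19, sp35, sp44, sp45, sp55.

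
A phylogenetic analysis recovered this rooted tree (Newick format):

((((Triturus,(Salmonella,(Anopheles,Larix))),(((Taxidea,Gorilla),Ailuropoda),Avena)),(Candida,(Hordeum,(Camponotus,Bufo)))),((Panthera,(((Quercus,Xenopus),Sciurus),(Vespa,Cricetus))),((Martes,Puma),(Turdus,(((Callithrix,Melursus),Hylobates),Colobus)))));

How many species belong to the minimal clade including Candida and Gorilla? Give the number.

The MRCA of Candida and Gorilla is the node subtending (((Triturus,(Salmonella,(Anopheles,Larix))),(((Taxidea,Gorilla),Ailuropoda),Avena)),(Candida,(Hordeum,(Camponotus,Bufo)))).
That clade contains 12 terminal taxa: Ailuropoda, Anopheles, Avena, Bufo, Camponotus, Candida, Gorilla, Hordeum, Larix, Salmonella, Taxidea, Triturus.

12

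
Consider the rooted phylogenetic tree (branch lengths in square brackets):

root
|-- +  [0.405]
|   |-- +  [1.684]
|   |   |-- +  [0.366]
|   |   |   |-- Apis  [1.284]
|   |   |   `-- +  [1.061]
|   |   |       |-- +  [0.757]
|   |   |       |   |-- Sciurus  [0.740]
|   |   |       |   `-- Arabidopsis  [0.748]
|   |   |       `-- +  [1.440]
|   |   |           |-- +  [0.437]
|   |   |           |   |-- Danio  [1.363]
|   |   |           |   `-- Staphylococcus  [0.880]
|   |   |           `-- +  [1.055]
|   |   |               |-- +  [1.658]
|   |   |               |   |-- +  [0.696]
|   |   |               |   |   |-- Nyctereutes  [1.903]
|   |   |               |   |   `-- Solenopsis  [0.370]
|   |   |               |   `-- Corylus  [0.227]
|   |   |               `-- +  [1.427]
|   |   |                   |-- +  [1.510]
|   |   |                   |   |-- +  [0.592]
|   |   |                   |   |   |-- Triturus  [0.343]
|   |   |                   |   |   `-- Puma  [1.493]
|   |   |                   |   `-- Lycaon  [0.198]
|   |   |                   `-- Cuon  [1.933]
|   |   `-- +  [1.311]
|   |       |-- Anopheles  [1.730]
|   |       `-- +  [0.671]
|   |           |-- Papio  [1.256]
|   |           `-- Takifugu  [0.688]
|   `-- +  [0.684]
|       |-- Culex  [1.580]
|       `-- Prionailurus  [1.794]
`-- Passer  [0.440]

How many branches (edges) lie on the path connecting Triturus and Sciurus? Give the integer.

The MRCA of Triturus and Sciurus is the node subtending ((Sciurus,Arabidopsis),((Danio,Staphylococcus),(((Nyctereutes,Solenopsis),Corylus),(((Triturus,Puma),Lycaon),Cuon)))).
From Triturus up to that node: 6 branches. From Sciurus up to the same node: 2 branches. Total: 6 + 2 = 8.

8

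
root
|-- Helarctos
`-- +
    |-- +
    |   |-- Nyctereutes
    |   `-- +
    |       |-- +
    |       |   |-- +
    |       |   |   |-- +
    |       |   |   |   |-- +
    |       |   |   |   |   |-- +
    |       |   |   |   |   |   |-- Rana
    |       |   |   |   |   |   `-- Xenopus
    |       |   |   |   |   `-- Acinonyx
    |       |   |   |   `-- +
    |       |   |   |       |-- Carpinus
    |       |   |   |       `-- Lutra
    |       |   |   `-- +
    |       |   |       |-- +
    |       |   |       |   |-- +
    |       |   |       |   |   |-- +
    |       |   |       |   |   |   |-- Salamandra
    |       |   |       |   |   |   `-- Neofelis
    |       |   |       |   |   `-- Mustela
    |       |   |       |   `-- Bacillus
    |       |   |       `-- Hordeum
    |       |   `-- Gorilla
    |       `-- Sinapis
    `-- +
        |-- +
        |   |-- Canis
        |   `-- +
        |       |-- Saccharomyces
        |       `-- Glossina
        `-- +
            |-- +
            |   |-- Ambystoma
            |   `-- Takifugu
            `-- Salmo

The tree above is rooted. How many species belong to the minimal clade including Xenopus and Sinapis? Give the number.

12

The MRCA of Xenopus and Sinapis is the node subtending ((((((Rana,Xenopus),Acinonyx),(Carpinus,Lutra)),((((Salamandra,Neofelis),Mustela),Bacillus),Hordeum)),Gorilla),Sinapis).
That clade contains 12 terminal taxa: Acinonyx, Bacillus, Carpinus, Gorilla, Hordeum, Lutra, Mustela, Neofelis, Rana, Salamandra, Sinapis, Xenopus.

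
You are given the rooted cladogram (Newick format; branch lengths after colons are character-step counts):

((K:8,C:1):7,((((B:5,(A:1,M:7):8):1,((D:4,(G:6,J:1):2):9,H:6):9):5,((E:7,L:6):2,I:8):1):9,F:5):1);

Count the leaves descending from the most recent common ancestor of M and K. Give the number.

13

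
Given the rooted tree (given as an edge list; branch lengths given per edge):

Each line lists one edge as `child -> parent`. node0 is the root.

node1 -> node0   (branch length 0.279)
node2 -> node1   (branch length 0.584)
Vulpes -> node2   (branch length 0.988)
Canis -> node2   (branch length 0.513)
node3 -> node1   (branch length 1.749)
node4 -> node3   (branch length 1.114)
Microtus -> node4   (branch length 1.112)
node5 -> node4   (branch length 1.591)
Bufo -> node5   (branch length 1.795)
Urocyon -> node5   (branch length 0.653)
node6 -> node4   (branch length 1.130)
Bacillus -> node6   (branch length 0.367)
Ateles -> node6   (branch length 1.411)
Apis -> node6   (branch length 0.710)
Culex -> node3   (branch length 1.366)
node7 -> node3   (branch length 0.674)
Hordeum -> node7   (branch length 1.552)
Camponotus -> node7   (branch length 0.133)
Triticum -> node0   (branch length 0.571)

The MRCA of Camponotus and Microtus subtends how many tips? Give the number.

The MRCA of Camponotus and Microtus is the node subtending ((Microtus,(Bufo,Urocyon),(Bacillus,Ateles,Apis)),Culex,(Hordeum,Camponotus)).
That clade contains 9 terminal taxa: Apis, Ateles, Bacillus, Bufo, Camponotus, Culex, Hordeum, Microtus, Urocyon.

9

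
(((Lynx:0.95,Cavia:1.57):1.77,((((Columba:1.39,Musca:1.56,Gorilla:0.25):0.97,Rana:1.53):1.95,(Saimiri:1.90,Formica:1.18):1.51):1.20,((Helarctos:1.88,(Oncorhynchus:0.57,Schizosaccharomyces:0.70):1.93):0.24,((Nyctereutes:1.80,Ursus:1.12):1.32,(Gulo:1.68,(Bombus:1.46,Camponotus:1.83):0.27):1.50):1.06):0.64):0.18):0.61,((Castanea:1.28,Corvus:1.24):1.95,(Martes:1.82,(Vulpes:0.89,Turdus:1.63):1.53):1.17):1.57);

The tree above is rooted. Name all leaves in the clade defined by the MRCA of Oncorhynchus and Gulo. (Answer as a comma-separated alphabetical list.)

Bombus, Camponotus, Gulo, Helarctos, Nyctereutes, Oncorhynchus, Schizosaccharomyces, Ursus

Tracing Oncorhynchus: it sits inside (Oncorhynchus,Schizosaccharomyces).
Tracing Gulo: it sits inside (Gulo,(Bombus,Camponotus)).
The smallest clade enclosing both is ((Helarctos,(Oncorhynchus,Schizosaccharomyces)),((Nyctereutes,Ursus),(Gulo,(Bombus,Camponotus)))); the answer is its 8 terminal taxa in alphabetical order.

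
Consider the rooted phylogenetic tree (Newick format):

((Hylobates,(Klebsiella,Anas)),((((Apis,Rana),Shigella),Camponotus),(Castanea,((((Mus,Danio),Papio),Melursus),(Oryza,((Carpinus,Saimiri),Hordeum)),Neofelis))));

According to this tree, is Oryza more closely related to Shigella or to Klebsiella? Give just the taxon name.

The MRCA of Oryza and Shigella subtends ((((Apis,Rana),Shigella),Camponotus),(Castanea,((((Mus,Danio),Papio),Melursus),(Oryza,((Carpinus,Saimiri),Hordeum)),Neofelis))) (14 taxa).
The MRCA of Oryza and Klebsiella is the root, subtending the entire tree (17 taxa).
The first is nested inside the second, so Oryza shares a more recent common ancestor with Shigella.

Shigella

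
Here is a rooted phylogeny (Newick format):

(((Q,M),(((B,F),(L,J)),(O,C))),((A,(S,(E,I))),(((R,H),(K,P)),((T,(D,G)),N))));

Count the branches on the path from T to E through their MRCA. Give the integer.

The MRCA of T and E is the node subtending ((A,(S,(E,I))),(((R,H),(K,P)),((T,(D,G)),N))).
From T up to that node: 4 branches. From E up to the same node: 4 branches. Total: 4 + 4 = 8.

8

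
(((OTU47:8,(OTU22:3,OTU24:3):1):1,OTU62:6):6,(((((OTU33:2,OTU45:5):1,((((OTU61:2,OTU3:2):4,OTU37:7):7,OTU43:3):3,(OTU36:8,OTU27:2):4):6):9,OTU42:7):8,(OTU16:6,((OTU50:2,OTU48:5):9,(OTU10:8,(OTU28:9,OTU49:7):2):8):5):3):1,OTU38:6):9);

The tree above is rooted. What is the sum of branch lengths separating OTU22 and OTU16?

30

The path runs OTU22 → … → MRCA → … → OTU16; the MRCA is the root of the tree.
Branch lengths along that path: 3 + 1 + 1 + 6 + 9 + 1 + 3 + 6 = 30.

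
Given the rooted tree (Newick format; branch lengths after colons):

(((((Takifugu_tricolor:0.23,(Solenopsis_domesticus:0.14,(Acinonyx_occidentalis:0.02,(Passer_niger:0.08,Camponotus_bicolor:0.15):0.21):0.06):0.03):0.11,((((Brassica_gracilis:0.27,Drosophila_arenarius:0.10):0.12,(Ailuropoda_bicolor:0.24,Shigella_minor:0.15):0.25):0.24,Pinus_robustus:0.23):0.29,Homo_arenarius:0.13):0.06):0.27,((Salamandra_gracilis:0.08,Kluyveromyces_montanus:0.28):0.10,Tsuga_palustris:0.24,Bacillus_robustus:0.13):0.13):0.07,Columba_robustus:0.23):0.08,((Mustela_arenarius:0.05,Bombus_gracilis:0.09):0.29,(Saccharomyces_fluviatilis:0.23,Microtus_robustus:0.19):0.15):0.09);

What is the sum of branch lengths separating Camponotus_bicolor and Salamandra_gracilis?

The path runs Camponotus_bicolor → … → MRCA → … → Salamandra_gracilis; the MRCA is the node subtending (((Takifugu_tricolor,(Solenopsis_domesticus,(Acinonyx_occidentalis,(Passer_niger,Camponotus_bicolor)))),((((Brassica_gracilis,Drosophila_arenarius),(Ailuropoda_bicolor,Shigella_minor)),Pinus_robustus),Homo_arenarius)),((Salamandra_gracilis,Kluyveromyces_montanus),Tsuga_palustris,Bacillus_robustus)).
Branch lengths along that path: 0.15 + 0.21 + 0.06 + 0.03 + 0.11 + 0.27 + 0.13 + 0.10 + 0.08 = 1.14.

1.14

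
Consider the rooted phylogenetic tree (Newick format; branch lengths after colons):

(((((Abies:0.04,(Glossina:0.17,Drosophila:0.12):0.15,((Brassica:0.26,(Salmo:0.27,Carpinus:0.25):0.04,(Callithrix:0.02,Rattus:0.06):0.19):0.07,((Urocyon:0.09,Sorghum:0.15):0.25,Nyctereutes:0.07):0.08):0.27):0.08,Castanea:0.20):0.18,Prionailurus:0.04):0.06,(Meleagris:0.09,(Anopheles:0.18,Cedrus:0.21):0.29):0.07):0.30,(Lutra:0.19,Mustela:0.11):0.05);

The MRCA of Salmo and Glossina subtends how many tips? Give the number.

The MRCA of Salmo and Glossina is the node subtending (Abies,(Glossina,Drosophila),((Brassica,(Salmo,Carpinus),(Callithrix,Rattus)),((Urocyon,Sorghum),Nyctereutes))).
That clade contains 11 terminal taxa: Abies, Brassica, Callithrix, Carpinus, Drosophila, Glossina, Nyctereutes, Rattus, Salmo, Sorghum, Urocyon.

11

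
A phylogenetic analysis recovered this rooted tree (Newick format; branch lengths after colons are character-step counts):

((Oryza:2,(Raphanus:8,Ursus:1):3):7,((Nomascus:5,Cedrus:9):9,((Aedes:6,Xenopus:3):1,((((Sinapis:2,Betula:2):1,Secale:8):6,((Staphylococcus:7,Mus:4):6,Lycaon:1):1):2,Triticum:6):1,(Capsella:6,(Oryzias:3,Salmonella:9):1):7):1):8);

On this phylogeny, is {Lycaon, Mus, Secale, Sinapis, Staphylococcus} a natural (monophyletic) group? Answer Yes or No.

No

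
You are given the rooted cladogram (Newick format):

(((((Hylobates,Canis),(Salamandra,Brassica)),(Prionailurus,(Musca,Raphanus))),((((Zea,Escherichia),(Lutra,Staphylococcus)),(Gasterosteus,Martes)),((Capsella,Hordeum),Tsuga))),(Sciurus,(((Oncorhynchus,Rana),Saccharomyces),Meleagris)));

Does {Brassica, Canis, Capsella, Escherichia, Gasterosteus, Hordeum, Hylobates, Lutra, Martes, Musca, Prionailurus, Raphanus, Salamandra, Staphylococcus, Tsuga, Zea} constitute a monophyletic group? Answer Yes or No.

Yes

The most recent common ancestor of these taxa subtends ((((Hylobates,Canis),(Salamandra,Brassica)),(Prionailurus,(Musca,Raphanus))),((((Zea,Escherichia),(Lutra,Staphylococcus)),(Gasterosteus,Martes)),((Capsella,Hordeum),Tsuga))).
That clade has exactly 16 tips — every listed taxon and nothing else — so the group is monophyletic.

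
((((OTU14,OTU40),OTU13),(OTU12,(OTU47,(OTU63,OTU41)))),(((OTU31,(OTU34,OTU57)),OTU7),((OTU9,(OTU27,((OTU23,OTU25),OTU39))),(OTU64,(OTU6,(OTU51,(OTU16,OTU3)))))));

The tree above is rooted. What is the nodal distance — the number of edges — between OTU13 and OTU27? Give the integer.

8

The MRCA of OTU13 and OTU27 is the root of the tree.
From OTU13 up to that node: 3 branches. From OTU27 up to the same node: 5 branches. Total: 3 + 5 = 8.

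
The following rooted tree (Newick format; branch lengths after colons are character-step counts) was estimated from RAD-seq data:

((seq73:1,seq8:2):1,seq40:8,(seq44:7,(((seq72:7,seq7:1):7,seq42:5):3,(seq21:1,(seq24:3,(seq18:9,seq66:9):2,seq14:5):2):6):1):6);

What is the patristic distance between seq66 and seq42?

The path runs seq66 → … → MRCA → … → seq42; the MRCA is the node subtending (((seq72,seq7),seq42),(seq21,(seq24,(seq18,seq66),seq14))).
Branch lengths along that path: 9 + 2 + 2 + 6 + 3 + 5 = 27.

27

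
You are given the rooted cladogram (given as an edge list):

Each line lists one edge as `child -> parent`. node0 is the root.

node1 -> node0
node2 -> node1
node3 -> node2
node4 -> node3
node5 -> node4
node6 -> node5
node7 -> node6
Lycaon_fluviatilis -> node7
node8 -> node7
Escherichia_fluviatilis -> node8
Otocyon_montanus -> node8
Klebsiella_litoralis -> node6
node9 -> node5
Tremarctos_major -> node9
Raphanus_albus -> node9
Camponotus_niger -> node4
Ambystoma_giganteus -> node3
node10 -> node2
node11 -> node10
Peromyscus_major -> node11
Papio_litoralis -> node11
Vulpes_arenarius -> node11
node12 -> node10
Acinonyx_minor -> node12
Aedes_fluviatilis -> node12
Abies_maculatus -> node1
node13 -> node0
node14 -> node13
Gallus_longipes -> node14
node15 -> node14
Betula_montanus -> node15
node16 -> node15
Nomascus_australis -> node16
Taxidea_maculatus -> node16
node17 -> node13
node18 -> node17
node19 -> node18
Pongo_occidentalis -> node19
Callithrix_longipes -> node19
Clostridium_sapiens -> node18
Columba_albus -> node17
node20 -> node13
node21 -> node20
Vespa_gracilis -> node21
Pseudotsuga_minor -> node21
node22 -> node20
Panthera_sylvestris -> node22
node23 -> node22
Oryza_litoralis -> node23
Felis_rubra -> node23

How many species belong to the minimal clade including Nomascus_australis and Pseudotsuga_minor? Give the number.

13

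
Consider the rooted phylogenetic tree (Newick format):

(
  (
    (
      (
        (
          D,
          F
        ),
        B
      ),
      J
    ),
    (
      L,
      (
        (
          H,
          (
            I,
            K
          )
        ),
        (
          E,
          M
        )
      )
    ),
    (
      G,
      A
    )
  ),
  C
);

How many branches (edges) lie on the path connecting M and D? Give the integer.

8

The MRCA of M and D is the node subtending ((((D,F),B),J),(L,((H,(I,K)),(E,M))),(G,A)).
From M up to that node: 4 branches. From D up to the same node: 4 branches. Total: 4 + 4 = 8.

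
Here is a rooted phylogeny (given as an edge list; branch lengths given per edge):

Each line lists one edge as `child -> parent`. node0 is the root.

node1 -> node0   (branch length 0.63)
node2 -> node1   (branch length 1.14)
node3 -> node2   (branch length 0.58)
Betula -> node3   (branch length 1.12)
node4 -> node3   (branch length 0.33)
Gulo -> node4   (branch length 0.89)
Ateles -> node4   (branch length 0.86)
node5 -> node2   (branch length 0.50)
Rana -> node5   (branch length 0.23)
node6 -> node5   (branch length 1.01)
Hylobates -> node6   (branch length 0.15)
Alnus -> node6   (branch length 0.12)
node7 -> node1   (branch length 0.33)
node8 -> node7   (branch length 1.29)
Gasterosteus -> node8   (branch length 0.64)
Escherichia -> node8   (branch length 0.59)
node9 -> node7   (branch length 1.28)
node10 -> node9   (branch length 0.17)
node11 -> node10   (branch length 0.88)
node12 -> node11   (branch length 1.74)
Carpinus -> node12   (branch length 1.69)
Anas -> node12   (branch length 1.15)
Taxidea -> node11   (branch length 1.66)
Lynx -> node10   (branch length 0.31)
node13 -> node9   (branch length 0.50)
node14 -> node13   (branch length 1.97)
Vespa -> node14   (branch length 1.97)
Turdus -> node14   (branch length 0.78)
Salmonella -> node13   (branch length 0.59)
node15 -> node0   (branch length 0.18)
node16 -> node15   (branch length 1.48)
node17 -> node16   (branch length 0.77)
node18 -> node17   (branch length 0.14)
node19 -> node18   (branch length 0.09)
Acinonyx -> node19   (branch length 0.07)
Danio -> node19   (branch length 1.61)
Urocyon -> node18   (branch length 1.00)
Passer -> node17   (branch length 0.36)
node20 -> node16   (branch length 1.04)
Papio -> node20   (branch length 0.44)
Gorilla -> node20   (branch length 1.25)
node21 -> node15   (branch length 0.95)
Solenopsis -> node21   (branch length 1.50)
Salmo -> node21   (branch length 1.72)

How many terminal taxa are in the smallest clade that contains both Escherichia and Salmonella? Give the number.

The MRCA of Escherichia and Salmonella is the node subtending ((Gasterosteus,Escherichia),((((Carpinus,Anas),Taxidea),Lynx),((Vespa,Turdus),Salmonella))).
That clade contains 9 terminal taxa: Anas, Carpinus, Escherichia, Gasterosteus, Lynx, Salmonella, Taxidea, Turdus, Vespa.

9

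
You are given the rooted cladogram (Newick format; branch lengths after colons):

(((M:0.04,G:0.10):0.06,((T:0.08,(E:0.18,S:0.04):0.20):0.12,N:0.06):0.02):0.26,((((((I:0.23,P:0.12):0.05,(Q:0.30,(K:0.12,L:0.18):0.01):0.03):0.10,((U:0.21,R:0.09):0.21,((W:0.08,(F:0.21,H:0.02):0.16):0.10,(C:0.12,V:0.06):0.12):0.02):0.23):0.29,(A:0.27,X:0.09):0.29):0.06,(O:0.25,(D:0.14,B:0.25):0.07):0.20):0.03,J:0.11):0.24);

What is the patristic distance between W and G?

1.47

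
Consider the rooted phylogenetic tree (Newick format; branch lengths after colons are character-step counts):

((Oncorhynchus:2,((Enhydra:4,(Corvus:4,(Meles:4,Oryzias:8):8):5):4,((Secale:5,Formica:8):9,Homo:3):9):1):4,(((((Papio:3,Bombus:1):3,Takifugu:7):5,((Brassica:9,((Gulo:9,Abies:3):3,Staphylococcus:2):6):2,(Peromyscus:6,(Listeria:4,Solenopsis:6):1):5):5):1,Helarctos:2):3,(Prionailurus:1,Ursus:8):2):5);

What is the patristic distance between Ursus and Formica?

The path runs Ursus → … → MRCA → … → Formica; the MRCA is the root of the tree.
Branch lengths along that path: 8 + 2 + 5 + 4 + 1 + 9 + 9 + 8 = 46.

46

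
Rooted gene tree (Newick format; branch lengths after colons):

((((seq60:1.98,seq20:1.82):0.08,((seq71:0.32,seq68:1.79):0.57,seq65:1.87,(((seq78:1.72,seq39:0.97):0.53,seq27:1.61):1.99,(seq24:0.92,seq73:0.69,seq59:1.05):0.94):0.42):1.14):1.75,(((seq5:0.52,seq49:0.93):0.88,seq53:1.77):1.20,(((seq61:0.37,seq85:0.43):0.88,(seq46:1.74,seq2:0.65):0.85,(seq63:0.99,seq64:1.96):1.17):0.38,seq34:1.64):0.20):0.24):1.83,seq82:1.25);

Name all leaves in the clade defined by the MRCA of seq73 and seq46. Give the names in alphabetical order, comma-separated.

seq2, seq20, seq24, seq27, seq34, seq39, seq46, seq49, seq5, seq53, seq59, seq60, seq61, seq63, seq64, seq65, seq68, seq71, seq73, seq78, seq85

Tracing seq73: it sits inside (seq24,seq73,seq59).
Tracing seq46: it sits inside (seq46,seq2).
The smallest clade enclosing both is (((seq60,seq20),((seq71,seq68),seq65,(((seq78,seq39),seq27),(seq24,seq73,seq59)))),(((seq5,seq49),seq53),(((seq61,seq85),(seq46,seq2),(seq63,seq64)),seq34))); the answer is its 21 terminal taxa in alphabetical order.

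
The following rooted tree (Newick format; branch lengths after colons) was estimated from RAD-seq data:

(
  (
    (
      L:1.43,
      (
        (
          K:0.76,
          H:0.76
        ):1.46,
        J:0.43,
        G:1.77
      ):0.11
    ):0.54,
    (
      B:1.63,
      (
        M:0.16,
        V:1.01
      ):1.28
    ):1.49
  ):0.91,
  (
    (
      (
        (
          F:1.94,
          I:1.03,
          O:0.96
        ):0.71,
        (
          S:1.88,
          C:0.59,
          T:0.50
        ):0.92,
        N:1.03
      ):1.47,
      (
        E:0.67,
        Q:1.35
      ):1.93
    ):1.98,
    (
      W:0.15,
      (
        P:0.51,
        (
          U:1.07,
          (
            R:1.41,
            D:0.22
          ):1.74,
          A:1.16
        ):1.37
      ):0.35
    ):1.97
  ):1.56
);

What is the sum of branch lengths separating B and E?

10.17

The path runs B → … → MRCA → … → E; the MRCA is the root of the tree.
Branch lengths along that path: 1.63 + 1.49 + 0.91 + 1.56 + 1.98 + 1.93 + 0.67 = 10.17.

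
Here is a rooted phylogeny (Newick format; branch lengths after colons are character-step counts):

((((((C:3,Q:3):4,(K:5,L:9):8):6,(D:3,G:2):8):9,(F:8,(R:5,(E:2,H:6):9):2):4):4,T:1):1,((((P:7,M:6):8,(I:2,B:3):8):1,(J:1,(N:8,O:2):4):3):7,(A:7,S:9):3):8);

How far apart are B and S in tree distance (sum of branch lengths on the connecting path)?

The path runs B → … → MRCA → … → S; the MRCA is the node subtending ((((P,M),(I,B)),(J,(N,O))),(A,S)).
Branch lengths along that path: 3 + 8 + 1 + 7 + 3 + 9 = 31.

31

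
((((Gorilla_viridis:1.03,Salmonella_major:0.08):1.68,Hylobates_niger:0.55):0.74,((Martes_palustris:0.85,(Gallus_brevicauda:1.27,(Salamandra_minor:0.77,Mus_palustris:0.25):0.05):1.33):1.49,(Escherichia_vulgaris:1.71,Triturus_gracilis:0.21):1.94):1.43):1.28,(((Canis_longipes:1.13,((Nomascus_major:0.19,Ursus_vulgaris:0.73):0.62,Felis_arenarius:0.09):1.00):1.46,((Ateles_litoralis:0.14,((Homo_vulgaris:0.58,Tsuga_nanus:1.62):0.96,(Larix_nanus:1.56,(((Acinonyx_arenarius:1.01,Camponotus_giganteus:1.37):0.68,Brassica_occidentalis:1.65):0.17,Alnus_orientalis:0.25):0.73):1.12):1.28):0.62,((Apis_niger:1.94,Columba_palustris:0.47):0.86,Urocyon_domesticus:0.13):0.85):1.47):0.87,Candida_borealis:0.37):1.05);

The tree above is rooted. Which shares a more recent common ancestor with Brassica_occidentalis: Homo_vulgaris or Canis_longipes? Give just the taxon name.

The MRCA of Brassica_occidentalis and Homo_vulgaris subtends ((Homo_vulgaris,Tsuga_nanus),(Larix_nanus,(((Acinonyx_arenarius,Camponotus_giganteus),Brassica_occidentalis),Alnus_orientalis))) (7 taxa).
The MRCA of Brassica_occidentalis and Canis_longipes subtends ((Canis_longipes,((Nomascus_major,Ursus_vulgaris),Felis_arenarius)),((Ateles_litoralis,((Homo_vulgaris,Tsuga_nanus),(Larix_nanus,(((Acinonyx_arenarius,Camponotus_giganteus),Brassica_occidentalis),Alnus_orientalis)))),((Apis_niger,Columba_palustris),Urocyon_domesticus))) (15 taxa).
The first is nested inside the second, so Brassica_occidentalis shares a more recent common ancestor with Homo_vulgaris.

Homo_vulgaris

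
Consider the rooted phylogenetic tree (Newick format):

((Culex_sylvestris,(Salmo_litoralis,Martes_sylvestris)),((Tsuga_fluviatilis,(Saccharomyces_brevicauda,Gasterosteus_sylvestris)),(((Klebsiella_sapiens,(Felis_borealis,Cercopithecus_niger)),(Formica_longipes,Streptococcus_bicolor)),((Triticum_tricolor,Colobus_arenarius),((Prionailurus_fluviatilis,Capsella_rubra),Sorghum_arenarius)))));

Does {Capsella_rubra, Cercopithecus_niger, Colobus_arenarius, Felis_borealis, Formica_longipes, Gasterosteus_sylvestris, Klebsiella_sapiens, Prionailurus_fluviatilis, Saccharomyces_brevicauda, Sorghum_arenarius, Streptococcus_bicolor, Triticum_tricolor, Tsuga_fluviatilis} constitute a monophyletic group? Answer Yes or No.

The most recent common ancestor of these taxa subtends ((Tsuga_fluviatilis,(Saccharomyces_brevicauda,Gasterosteus_sylvestris)),(((Klebsiella_sapiens,(Felis_borealis,Cercopithecus_niger)),(Formica_longipes,Streptococcus_bicolor)),((Triticum_tricolor,Colobus_arenarius),((Prionailurus_fluviatilis,Capsella_rubra),Sorghum_arenarius)))).
That clade has exactly 13 tips — every listed taxon and nothing else — so the group is monophyletic.

Yes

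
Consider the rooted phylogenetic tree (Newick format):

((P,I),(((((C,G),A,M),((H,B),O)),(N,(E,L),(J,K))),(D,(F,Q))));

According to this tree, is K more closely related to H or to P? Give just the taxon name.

The MRCA of K and H subtends ((((C,G),A,M),((H,B),O)),(N,(E,L),(J,K))) (12 taxa).
The MRCA of K and P is the root, subtending the entire tree (17 taxa).
The first is nested inside the second, so K shares a more recent common ancestor with H.

H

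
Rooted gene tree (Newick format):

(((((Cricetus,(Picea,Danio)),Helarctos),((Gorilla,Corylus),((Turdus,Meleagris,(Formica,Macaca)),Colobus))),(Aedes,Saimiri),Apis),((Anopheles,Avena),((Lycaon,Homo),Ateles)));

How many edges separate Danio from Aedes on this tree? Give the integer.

The MRCA of Danio and Aedes is the node subtending ((((Cricetus,(Picea,Danio)),Helarctos),((Gorilla,Corylus),((Turdus,Meleagris,(Formica,Macaca)),Colobus))),(Aedes,Saimiri),Apis).
From Danio up to that node: 5 branches. From Aedes up to the same node: 2 branches. Total: 5 + 2 = 7.

7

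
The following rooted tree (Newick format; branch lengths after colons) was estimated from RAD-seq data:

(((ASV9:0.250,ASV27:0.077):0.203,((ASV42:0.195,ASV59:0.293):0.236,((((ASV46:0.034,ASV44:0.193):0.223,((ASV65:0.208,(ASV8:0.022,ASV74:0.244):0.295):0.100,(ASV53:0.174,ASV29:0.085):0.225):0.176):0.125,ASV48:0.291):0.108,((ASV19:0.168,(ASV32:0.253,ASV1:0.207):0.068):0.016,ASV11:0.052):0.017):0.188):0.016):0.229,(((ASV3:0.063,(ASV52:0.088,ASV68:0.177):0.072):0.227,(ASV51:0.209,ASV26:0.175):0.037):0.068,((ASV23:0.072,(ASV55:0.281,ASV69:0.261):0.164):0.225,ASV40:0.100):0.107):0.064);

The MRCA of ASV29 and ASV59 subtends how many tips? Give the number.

The MRCA of ASV29 and ASV59 is the node subtending ((ASV42,ASV59),((((ASV46,ASV44),((ASV65,(ASV8,ASV74)),(ASV53,ASV29))),ASV48),((ASV19,(ASV32,ASV1)),ASV11))).
That clade contains 14 terminal taxa: ASV1, ASV11, ASV19, ASV29, ASV32, ASV42, ASV44, ASV46, ASV48, ASV53, ASV59, ASV65, ASV74, ASV8.

14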